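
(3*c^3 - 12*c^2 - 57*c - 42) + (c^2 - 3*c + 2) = 3*c^3 - 11*c^2 - 60*c - 40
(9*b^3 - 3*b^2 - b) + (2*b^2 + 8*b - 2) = 9*b^3 - b^2 + 7*b - 2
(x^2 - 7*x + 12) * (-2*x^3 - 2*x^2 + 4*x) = -2*x^5 + 12*x^4 - 6*x^3 - 52*x^2 + 48*x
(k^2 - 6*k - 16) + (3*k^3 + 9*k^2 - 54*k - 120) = 3*k^3 + 10*k^2 - 60*k - 136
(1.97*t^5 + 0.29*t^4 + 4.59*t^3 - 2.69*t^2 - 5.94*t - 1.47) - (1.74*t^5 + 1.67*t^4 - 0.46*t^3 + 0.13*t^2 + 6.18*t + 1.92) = 0.23*t^5 - 1.38*t^4 + 5.05*t^3 - 2.82*t^2 - 12.12*t - 3.39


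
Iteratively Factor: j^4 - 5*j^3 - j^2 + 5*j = (j - 1)*(j^3 - 4*j^2 - 5*j) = (j - 5)*(j - 1)*(j^2 + j) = j*(j - 5)*(j - 1)*(j + 1)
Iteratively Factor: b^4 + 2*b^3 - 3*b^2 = (b - 1)*(b^3 + 3*b^2) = b*(b - 1)*(b^2 + 3*b) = b^2*(b - 1)*(b + 3)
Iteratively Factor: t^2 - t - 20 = (t - 5)*(t + 4)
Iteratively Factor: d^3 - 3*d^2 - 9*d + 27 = (d - 3)*(d^2 - 9) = (d - 3)^2*(d + 3)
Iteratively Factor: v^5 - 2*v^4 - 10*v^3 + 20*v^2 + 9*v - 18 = (v - 1)*(v^4 - v^3 - 11*v^2 + 9*v + 18) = (v - 2)*(v - 1)*(v^3 + v^2 - 9*v - 9) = (v - 3)*(v - 2)*(v - 1)*(v^2 + 4*v + 3) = (v - 3)*(v - 2)*(v - 1)*(v + 3)*(v + 1)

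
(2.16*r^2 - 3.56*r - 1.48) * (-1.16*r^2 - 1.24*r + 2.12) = -2.5056*r^4 + 1.4512*r^3 + 10.7104*r^2 - 5.712*r - 3.1376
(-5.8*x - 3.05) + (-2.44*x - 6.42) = -8.24*x - 9.47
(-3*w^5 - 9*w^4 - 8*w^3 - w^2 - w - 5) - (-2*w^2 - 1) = -3*w^5 - 9*w^4 - 8*w^3 + w^2 - w - 4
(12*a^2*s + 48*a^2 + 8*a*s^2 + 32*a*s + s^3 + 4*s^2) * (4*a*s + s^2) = 48*a^3*s^2 + 192*a^3*s + 44*a^2*s^3 + 176*a^2*s^2 + 12*a*s^4 + 48*a*s^3 + s^5 + 4*s^4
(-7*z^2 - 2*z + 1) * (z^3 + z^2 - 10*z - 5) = -7*z^5 - 9*z^4 + 69*z^3 + 56*z^2 - 5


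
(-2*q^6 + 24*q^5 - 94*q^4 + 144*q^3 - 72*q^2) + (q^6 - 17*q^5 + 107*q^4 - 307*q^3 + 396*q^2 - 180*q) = -q^6 + 7*q^5 + 13*q^4 - 163*q^3 + 324*q^2 - 180*q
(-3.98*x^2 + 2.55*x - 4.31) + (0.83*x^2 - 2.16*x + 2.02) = -3.15*x^2 + 0.39*x - 2.29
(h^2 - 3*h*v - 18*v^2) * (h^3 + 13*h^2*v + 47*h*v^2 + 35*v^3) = h^5 + 10*h^4*v - 10*h^3*v^2 - 340*h^2*v^3 - 951*h*v^4 - 630*v^5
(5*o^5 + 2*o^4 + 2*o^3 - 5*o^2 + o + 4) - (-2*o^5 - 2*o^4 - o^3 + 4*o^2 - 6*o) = 7*o^5 + 4*o^4 + 3*o^3 - 9*o^2 + 7*o + 4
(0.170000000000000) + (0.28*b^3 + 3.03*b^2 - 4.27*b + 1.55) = 0.28*b^3 + 3.03*b^2 - 4.27*b + 1.72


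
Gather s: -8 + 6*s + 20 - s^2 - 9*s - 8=-s^2 - 3*s + 4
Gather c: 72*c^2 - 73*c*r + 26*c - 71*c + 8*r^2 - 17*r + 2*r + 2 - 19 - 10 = 72*c^2 + c*(-73*r - 45) + 8*r^2 - 15*r - 27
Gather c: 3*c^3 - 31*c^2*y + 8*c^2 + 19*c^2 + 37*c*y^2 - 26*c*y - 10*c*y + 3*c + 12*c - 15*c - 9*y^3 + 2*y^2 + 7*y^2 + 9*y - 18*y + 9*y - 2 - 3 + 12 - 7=3*c^3 + c^2*(27 - 31*y) + c*(37*y^2 - 36*y) - 9*y^3 + 9*y^2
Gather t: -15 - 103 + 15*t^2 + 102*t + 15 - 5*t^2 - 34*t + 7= 10*t^2 + 68*t - 96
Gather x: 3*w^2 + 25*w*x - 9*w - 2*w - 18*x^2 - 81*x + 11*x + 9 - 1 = 3*w^2 - 11*w - 18*x^2 + x*(25*w - 70) + 8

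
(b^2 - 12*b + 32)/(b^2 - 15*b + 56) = (b - 4)/(b - 7)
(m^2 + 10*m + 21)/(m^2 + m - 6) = (m + 7)/(m - 2)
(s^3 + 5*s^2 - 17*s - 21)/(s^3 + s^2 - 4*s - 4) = (s^2 + 4*s - 21)/(s^2 - 4)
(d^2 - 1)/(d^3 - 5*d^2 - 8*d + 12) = (d + 1)/(d^2 - 4*d - 12)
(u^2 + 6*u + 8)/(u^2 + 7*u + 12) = (u + 2)/(u + 3)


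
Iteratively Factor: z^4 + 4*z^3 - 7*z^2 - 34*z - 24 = (z + 2)*(z^3 + 2*z^2 - 11*z - 12) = (z + 1)*(z + 2)*(z^2 + z - 12) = (z - 3)*(z + 1)*(z + 2)*(z + 4)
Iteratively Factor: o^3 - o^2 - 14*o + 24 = (o + 4)*(o^2 - 5*o + 6) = (o - 3)*(o + 4)*(o - 2)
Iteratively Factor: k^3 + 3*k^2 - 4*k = (k - 1)*(k^2 + 4*k) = (k - 1)*(k + 4)*(k)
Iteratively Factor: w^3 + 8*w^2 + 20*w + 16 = (w + 4)*(w^2 + 4*w + 4) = (w + 2)*(w + 4)*(w + 2)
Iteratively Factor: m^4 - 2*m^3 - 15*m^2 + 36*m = (m - 3)*(m^3 + m^2 - 12*m) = (m - 3)^2*(m^2 + 4*m) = (m - 3)^2*(m + 4)*(m)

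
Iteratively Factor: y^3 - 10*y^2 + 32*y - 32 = (y - 2)*(y^2 - 8*y + 16) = (y - 4)*(y - 2)*(y - 4)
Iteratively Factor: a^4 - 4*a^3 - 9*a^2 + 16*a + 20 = (a + 2)*(a^3 - 6*a^2 + 3*a + 10) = (a - 2)*(a + 2)*(a^2 - 4*a - 5) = (a - 2)*(a + 1)*(a + 2)*(a - 5)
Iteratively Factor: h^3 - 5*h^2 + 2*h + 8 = (h - 4)*(h^2 - h - 2) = (h - 4)*(h + 1)*(h - 2)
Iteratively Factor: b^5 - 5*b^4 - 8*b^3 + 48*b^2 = (b)*(b^4 - 5*b^3 - 8*b^2 + 48*b) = b*(b - 4)*(b^3 - b^2 - 12*b) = b^2*(b - 4)*(b^2 - b - 12) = b^2*(b - 4)^2*(b + 3)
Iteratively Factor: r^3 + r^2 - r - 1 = (r - 1)*(r^2 + 2*r + 1) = (r - 1)*(r + 1)*(r + 1)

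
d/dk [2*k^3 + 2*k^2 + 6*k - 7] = 6*k^2 + 4*k + 6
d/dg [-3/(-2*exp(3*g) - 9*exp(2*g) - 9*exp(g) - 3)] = (-18*exp(2*g) - 54*exp(g) - 27)*exp(g)/(2*exp(3*g) + 9*exp(2*g) + 9*exp(g) + 3)^2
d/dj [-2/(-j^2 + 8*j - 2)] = 4*(4 - j)/(j^2 - 8*j + 2)^2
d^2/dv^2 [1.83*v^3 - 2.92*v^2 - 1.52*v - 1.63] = 10.98*v - 5.84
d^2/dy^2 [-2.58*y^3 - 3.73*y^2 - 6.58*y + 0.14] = -15.48*y - 7.46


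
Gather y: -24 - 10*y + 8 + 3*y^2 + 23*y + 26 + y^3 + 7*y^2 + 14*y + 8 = y^3 + 10*y^2 + 27*y + 18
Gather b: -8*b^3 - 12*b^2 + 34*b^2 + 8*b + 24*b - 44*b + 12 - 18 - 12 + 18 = -8*b^3 + 22*b^2 - 12*b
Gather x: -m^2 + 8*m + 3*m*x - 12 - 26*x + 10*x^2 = -m^2 + 8*m + 10*x^2 + x*(3*m - 26) - 12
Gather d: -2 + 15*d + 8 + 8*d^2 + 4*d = 8*d^2 + 19*d + 6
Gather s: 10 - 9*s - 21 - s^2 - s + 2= -s^2 - 10*s - 9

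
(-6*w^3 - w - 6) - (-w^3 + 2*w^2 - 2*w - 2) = -5*w^3 - 2*w^2 + w - 4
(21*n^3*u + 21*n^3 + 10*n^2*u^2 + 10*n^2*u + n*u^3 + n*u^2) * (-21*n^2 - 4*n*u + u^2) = -441*n^5*u - 441*n^5 - 294*n^4*u^2 - 294*n^4*u - 40*n^3*u^3 - 40*n^3*u^2 + 6*n^2*u^4 + 6*n^2*u^3 + n*u^5 + n*u^4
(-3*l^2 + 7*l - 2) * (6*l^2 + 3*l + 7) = -18*l^4 + 33*l^3 - 12*l^2 + 43*l - 14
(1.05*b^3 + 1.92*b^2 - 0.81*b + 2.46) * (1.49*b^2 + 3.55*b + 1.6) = 1.5645*b^5 + 6.5883*b^4 + 7.2891*b^3 + 3.8619*b^2 + 7.437*b + 3.936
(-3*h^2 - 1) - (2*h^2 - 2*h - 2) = -5*h^2 + 2*h + 1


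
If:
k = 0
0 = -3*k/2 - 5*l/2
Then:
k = 0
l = 0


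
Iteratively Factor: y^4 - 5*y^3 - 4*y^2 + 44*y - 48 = (y - 2)*(y^3 - 3*y^2 - 10*y + 24) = (y - 4)*(y - 2)*(y^2 + y - 6) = (y - 4)*(y - 2)*(y + 3)*(y - 2)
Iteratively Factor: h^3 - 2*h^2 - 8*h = (h + 2)*(h^2 - 4*h) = h*(h + 2)*(h - 4)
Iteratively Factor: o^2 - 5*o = (o)*(o - 5)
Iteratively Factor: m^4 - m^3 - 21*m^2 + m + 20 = (m - 1)*(m^3 - 21*m - 20) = (m - 1)*(m + 1)*(m^2 - m - 20) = (m - 1)*(m + 1)*(m + 4)*(m - 5)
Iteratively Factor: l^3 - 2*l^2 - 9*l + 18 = (l - 2)*(l^2 - 9) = (l - 3)*(l - 2)*(l + 3)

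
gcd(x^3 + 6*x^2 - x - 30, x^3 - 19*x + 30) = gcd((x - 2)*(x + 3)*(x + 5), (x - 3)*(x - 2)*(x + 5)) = x^2 + 3*x - 10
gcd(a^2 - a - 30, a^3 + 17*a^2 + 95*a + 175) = a + 5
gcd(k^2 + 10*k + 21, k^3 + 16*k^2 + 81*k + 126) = k^2 + 10*k + 21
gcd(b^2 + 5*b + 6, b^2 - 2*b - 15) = b + 3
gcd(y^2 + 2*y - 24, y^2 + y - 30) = y + 6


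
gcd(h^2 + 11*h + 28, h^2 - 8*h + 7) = 1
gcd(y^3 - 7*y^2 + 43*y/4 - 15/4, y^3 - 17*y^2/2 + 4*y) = y - 1/2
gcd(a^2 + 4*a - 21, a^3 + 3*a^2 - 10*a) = 1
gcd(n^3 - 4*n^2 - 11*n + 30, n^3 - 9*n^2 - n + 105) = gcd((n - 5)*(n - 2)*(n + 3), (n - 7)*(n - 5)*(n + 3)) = n^2 - 2*n - 15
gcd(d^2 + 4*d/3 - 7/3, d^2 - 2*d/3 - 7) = d + 7/3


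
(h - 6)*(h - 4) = h^2 - 10*h + 24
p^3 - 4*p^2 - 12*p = p*(p - 6)*(p + 2)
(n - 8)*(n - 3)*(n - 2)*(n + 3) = n^4 - 10*n^3 + 7*n^2 + 90*n - 144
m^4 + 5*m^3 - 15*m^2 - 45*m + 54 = (m - 3)*(m - 1)*(m + 3)*(m + 6)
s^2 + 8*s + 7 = (s + 1)*(s + 7)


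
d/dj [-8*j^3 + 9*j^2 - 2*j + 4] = -24*j^2 + 18*j - 2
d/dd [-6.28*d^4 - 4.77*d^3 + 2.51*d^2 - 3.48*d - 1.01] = -25.12*d^3 - 14.31*d^2 + 5.02*d - 3.48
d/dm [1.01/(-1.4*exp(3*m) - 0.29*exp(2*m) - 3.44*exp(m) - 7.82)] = (4.242*exp(2*m) + 0.5858*exp(m) + 3.4744)*exp(m)/(1.4*exp(3*m) + 0.29*exp(2*m) + 3.44*exp(m) + 7.82)^2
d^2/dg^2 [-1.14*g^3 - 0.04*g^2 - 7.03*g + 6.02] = -6.84*g - 0.08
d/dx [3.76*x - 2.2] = 3.76000000000000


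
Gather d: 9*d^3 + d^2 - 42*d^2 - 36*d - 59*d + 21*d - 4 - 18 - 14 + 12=9*d^3 - 41*d^2 - 74*d - 24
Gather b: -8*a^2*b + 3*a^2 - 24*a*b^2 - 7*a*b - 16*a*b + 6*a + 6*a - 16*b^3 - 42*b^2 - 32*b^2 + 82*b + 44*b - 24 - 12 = 3*a^2 + 12*a - 16*b^3 + b^2*(-24*a - 74) + b*(-8*a^2 - 23*a + 126) - 36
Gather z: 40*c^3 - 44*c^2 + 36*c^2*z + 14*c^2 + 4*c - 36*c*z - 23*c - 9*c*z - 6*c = 40*c^3 - 30*c^2 - 25*c + z*(36*c^2 - 45*c)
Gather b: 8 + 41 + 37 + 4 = 90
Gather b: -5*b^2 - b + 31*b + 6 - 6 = -5*b^2 + 30*b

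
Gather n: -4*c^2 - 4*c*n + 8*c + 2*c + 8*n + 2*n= -4*c^2 + 10*c + n*(10 - 4*c)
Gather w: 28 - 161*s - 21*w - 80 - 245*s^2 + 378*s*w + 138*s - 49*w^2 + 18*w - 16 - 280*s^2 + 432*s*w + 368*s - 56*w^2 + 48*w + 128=-525*s^2 + 345*s - 105*w^2 + w*(810*s + 45) + 60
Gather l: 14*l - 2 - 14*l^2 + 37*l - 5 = -14*l^2 + 51*l - 7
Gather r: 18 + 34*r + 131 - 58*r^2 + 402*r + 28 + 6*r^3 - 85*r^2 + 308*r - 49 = 6*r^3 - 143*r^2 + 744*r + 128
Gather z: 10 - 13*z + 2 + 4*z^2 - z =4*z^2 - 14*z + 12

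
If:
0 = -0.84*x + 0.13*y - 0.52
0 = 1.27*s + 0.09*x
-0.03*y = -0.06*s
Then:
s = 0.04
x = -0.61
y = 0.09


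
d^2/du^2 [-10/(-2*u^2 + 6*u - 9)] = 40*(-2*u^2 + 6*u + 2*(2*u - 3)^2 - 9)/(2*u^2 - 6*u + 9)^3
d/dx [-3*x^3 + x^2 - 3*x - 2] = -9*x^2 + 2*x - 3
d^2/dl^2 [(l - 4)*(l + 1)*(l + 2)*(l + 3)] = 12*l^2 + 12*l - 26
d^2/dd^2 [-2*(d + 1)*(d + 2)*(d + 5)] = -12*d - 32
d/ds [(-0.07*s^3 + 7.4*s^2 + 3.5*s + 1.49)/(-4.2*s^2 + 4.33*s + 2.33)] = (0.294*s^4 - 0.606200000000001*s^3 + 46.2527*s^2 + 47.0*s + 1.7033)/(17.64*s^4 - 36.372*s^3 - 0.823100000000004*s^2 + 20.1778*s + 5.4289)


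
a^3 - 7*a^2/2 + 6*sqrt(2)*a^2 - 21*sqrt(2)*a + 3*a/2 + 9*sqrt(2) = (a - 3)*(a - 1/2)*(a + 6*sqrt(2))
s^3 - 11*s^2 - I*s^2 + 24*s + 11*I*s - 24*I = (s - 8)*(s - 3)*(s - I)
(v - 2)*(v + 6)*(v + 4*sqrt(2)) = v^3 + 4*v^2 + 4*sqrt(2)*v^2 - 12*v + 16*sqrt(2)*v - 48*sqrt(2)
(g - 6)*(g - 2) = g^2 - 8*g + 12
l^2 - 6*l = l*(l - 6)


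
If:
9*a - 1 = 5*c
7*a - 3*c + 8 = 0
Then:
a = -43/8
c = -79/8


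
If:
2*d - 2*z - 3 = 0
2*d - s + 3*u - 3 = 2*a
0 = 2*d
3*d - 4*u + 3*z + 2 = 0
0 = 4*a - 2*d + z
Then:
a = 3/8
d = 0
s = -45/8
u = -5/8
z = -3/2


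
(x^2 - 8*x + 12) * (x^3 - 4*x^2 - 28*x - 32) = x^5 - 12*x^4 + 16*x^3 + 144*x^2 - 80*x - 384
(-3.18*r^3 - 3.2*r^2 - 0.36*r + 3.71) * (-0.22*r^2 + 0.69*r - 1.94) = 0.6996*r^5 - 1.4902*r^4 + 4.0404*r^3 + 5.1434*r^2 + 3.2583*r - 7.1974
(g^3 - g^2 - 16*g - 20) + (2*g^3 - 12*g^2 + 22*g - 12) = 3*g^3 - 13*g^2 + 6*g - 32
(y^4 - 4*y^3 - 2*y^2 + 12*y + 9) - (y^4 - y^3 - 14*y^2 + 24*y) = -3*y^3 + 12*y^2 - 12*y + 9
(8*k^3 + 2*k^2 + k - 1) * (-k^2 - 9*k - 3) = -8*k^5 - 74*k^4 - 43*k^3 - 14*k^2 + 6*k + 3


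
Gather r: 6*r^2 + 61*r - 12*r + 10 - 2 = 6*r^2 + 49*r + 8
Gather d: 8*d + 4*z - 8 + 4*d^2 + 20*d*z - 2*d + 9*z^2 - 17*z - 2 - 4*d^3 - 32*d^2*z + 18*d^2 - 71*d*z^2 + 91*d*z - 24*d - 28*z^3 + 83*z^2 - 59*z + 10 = -4*d^3 + d^2*(22 - 32*z) + d*(-71*z^2 + 111*z - 18) - 28*z^3 + 92*z^2 - 72*z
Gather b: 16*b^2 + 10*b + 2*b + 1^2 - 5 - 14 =16*b^2 + 12*b - 18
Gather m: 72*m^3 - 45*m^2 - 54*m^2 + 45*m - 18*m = 72*m^3 - 99*m^2 + 27*m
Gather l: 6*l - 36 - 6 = 6*l - 42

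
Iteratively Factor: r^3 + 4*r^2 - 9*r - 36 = (r + 4)*(r^2 - 9) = (r - 3)*(r + 4)*(r + 3)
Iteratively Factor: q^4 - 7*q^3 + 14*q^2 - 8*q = (q)*(q^3 - 7*q^2 + 14*q - 8) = q*(q - 4)*(q^2 - 3*q + 2) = q*(q - 4)*(q - 1)*(q - 2)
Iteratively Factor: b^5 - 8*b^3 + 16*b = (b + 2)*(b^4 - 2*b^3 - 4*b^2 + 8*b) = b*(b + 2)*(b^3 - 2*b^2 - 4*b + 8) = b*(b - 2)*(b + 2)*(b^2 - 4) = b*(b - 2)*(b + 2)^2*(b - 2)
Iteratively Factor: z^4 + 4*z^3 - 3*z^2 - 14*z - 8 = (z + 1)*(z^3 + 3*z^2 - 6*z - 8) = (z + 1)^2*(z^2 + 2*z - 8) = (z - 2)*(z + 1)^2*(z + 4)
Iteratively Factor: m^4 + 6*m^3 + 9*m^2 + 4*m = (m + 1)*(m^3 + 5*m^2 + 4*m) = m*(m + 1)*(m^2 + 5*m + 4) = m*(m + 1)^2*(m + 4)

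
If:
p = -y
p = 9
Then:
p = 9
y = -9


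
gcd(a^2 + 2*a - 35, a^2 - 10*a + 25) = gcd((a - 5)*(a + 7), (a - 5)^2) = a - 5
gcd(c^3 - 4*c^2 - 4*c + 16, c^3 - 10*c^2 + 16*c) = c - 2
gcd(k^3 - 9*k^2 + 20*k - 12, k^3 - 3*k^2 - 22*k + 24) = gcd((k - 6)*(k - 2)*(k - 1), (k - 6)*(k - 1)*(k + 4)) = k^2 - 7*k + 6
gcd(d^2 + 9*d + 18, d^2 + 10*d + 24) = d + 6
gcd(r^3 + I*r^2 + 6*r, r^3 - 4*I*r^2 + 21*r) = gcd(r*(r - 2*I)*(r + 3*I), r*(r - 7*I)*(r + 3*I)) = r^2 + 3*I*r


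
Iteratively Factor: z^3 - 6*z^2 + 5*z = (z)*(z^2 - 6*z + 5) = z*(z - 1)*(z - 5)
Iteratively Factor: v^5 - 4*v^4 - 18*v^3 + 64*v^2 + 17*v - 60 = (v + 4)*(v^4 - 8*v^3 + 14*v^2 + 8*v - 15) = (v + 1)*(v + 4)*(v^3 - 9*v^2 + 23*v - 15) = (v - 1)*(v + 1)*(v + 4)*(v^2 - 8*v + 15) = (v - 5)*(v - 1)*(v + 1)*(v + 4)*(v - 3)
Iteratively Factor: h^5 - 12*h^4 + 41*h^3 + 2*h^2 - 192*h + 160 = (h - 1)*(h^4 - 11*h^3 + 30*h^2 + 32*h - 160) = (h - 4)*(h - 1)*(h^3 - 7*h^2 + 2*h + 40) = (h - 4)*(h - 1)*(h + 2)*(h^2 - 9*h + 20) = (h - 4)^2*(h - 1)*(h + 2)*(h - 5)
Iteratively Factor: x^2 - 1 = (x - 1)*(x + 1)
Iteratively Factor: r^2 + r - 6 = (r - 2)*(r + 3)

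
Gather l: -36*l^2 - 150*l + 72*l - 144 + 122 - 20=-36*l^2 - 78*l - 42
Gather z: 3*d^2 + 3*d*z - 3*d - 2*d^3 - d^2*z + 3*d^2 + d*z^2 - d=-2*d^3 + 6*d^2 + d*z^2 - 4*d + z*(-d^2 + 3*d)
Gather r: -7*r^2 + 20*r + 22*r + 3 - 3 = -7*r^2 + 42*r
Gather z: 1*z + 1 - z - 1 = 0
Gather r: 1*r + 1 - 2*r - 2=-r - 1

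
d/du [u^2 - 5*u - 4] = 2*u - 5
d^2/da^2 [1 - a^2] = -2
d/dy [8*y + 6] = 8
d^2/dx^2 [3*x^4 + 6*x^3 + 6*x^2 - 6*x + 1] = 36*x^2 + 36*x + 12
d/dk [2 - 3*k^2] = -6*k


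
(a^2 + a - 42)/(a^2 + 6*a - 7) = (a - 6)/(a - 1)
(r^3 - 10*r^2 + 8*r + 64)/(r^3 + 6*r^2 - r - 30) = (r^3 - 10*r^2 + 8*r + 64)/(r^3 + 6*r^2 - r - 30)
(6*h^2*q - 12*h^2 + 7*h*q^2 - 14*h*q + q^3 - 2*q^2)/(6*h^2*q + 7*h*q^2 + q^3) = (q - 2)/q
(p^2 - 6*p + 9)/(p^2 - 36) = (p^2 - 6*p + 9)/(p^2 - 36)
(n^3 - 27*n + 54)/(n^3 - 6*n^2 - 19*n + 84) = (n^2 + 3*n - 18)/(n^2 - 3*n - 28)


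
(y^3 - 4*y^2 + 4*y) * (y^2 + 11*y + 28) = y^5 + 7*y^4 - 12*y^3 - 68*y^2 + 112*y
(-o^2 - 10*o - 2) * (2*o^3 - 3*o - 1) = -2*o^5 - 20*o^4 - o^3 + 31*o^2 + 16*o + 2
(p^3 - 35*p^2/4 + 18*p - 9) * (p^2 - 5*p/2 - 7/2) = p^5 - 45*p^4/4 + 291*p^3/8 - 187*p^2/8 - 81*p/2 + 63/2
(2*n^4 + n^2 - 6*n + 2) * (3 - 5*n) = -10*n^5 + 6*n^4 - 5*n^3 + 33*n^2 - 28*n + 6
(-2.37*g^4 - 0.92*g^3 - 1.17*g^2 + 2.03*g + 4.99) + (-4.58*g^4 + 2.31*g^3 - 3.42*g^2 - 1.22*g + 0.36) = -6.95*g^4 + 1.39*g^3 - 4.59*g^2 + 0.81*g + 5.35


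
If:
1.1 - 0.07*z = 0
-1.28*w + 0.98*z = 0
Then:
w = 12.03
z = 15.71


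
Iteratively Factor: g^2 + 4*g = (g)*(g + 4)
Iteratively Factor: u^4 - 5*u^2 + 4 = (u - 1)*(u^3 + u^2 - 4*u - 4) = (u - 1)*(u + 1)*(u^2 - 4) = (u - 1)*(u + 1)*(u + 2)*(u - 2)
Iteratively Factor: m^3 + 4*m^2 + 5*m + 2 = (m + 1)*(m^2 + 3*m + 2) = (m + 1)^2*(m + 2)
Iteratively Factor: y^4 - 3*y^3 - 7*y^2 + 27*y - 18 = (y - 2)*(y^3 - y^2 - 9*y + 9) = (y - 2)*(y - 1)*(y^2 - 9) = (y - 2)*(y - 1)*(y + 3)*(y - 3)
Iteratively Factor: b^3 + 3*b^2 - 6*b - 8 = (b - 2)*(b^2 + 5*b + 4) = (b - 2)*(b + 1)*(b + 4)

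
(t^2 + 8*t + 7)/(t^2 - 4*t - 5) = (t + 7)/(t - 5)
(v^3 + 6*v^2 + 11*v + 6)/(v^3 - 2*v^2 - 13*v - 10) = (v + 3)/(v - 5)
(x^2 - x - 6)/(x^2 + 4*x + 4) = (x - 3)/(x + 2)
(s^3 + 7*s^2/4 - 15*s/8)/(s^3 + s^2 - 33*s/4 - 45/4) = s*(4*s - 3)/(2*(2*s^2 - 3*s - 9))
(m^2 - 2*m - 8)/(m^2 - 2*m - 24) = (-m^2 + 2*m + 8)/(-m^2 + 2*m + 24)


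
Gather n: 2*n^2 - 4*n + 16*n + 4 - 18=2*n^2 + 12*n - 14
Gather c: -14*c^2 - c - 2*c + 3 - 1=-14*c^2 - 3*c + 2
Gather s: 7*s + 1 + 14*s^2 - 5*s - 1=14*s^2 + 2*s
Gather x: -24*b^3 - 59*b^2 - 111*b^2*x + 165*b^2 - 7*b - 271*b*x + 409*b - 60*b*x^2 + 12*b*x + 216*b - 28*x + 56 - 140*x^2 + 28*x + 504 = -24*b^3 + 106*b^2 + 618*b + x^2*(-60*b - 140) + x*(-111*b^2 - 259*b) + 560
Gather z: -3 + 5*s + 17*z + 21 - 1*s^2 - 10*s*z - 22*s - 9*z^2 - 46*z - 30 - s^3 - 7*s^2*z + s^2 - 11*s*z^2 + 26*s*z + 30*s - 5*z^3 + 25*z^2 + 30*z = -s^3 + 13*s - 5*z^3 + z^2*(16 - 11*s) + z*(-7*s^2 + 16*s + 1) - 12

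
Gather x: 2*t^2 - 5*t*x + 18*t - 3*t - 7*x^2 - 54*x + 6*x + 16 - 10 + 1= 2*t^2 + 15*t - 7*x^2 + x*(-5*t - 48) + 7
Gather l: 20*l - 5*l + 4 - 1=15*l + 3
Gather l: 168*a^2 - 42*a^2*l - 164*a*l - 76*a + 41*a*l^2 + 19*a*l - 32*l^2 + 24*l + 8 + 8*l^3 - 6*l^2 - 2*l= 168*a^2 - 76*a + 8*l^3 + l^2*(41*a - 38) + l*(-42*a^2 - 145*a + 22) + 8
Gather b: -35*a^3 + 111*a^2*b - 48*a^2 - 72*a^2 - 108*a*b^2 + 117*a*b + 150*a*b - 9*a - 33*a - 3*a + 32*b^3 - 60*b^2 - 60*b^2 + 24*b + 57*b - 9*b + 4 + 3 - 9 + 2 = -35*a^3 - 120*a^2 - 45*a + 32*b^3 + b^2*(-108*a - 120) + b*(111*a^2 + 267*a + 72)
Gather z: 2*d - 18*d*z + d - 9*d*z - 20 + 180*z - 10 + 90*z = 3*d + z*(270 - 27*d) - 30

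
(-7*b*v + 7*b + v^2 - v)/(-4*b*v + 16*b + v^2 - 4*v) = (7*b*v - 7*b - v^2 + v)/(4*b*v - 16*b - v^2 + 4*v)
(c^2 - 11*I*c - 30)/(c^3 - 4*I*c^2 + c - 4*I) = (c^2 - 11*I*c - 30)/(c^3 - 4*I*c^2 + c - 4*I)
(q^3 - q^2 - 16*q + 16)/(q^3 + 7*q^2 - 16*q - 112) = (q - 1)/(q + 7)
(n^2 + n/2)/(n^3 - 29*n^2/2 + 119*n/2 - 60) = n*(2*n + 1)/(2*n^3 - 29*n^2 + 119*n - 120)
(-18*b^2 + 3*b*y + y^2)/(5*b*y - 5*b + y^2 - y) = (-18*b^2 + 3*b*y + y^2)/(5*b*y - 5*b + y^2 - y)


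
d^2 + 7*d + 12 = (d + 3)*(d + 4)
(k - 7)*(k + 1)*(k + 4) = k^3 - 2*k^2 - 31*k - 28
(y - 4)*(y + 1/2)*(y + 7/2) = y^3 - 57*y/4 - 7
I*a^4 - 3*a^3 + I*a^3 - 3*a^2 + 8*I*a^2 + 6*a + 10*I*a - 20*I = (a + 2)*(a - 2*I)*(a + 5*I)*(I*a - I)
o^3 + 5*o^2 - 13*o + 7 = (o - 1)^2*(o + 7)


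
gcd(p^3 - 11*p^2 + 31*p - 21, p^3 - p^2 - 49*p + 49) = p^2 - 8*p + 7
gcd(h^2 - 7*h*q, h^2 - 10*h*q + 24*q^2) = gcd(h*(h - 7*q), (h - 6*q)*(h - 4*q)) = 1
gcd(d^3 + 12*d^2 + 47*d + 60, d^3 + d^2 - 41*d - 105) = d^2 + 8*d + 15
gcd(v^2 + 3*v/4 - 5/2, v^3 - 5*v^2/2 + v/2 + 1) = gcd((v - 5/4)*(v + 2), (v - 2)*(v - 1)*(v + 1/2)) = 1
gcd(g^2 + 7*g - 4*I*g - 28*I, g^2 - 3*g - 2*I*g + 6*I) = 1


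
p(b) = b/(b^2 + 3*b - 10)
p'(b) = b*(-2*b - 3)/(b^2 + 3*b - 10)^2 + 1/(b^2 + 3*b - 10)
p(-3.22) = 0.35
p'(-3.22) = -0.24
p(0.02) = -0.00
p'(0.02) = -0.10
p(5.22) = 0.16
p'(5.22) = -0.03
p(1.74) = -0.99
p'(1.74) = -4.24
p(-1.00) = 0.08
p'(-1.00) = -0.08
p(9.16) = 0.09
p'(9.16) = -0.01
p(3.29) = 0.31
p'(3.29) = -0.18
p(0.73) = -0.10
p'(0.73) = -0.20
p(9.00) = 0.09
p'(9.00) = -0.00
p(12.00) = 0.07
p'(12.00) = -0.00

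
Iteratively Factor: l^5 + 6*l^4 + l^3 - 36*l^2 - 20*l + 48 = (l - 2)*(l^4 + 8*l^3 + 17*l^2 - 2*l - 24) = (l - 2)*(l + 2)*(l^3 + 6*l^2 + 5*l - 12) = (l - 2)*(l + 2)*(l + 4)*(l^2 + 2*l - 3) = (l - 2)*(l - 1)*(l + 2)*(l + 4)*(l + 3)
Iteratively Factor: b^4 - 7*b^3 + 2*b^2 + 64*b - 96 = (b - 4)*(b^3 - 3*b^2 - 10*b + 24) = (b - 4)*(b + 3)*(b^2 - 6*b + 8) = (b - 4)^2*(b + 3)*(b - 2)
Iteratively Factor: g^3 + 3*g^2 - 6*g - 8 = (g - 2)*(g^2 + 5*g + 4) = (g - 2)*(g + 1)*(g + 4)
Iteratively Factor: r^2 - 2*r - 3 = (r + 1)*(r - 3)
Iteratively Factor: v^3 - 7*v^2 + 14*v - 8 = (v - 1)*(v^2 - 6*v + 8) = (v - 4)*(v - 1)*(v - 2)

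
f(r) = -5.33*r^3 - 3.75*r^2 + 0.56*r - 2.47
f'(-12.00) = -2212.00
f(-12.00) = 8661.05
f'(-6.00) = -530.08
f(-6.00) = 1010.45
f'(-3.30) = -148.82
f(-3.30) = 146.39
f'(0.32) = -3.48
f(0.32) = -2.85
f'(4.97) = -431.68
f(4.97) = -746.64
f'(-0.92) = -6.07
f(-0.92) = -2.01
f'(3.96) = -279.89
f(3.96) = -390.05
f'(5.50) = -524.39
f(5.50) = -999.61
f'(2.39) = -108.70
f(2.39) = -95.32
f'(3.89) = -270.58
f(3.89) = -370.78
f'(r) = -15.99*r^2 - 7.5*r + 0.56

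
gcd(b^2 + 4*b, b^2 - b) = b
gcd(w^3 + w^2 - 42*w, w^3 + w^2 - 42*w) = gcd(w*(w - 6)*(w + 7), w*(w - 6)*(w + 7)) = w^3 + w^2 - 42*w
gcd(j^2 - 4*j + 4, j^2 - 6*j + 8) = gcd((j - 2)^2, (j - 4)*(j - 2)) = j - 2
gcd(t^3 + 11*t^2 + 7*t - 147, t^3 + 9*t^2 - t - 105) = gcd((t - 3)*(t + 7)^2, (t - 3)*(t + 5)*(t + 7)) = t^2 + 4*t - 21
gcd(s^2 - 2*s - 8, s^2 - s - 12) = s - 4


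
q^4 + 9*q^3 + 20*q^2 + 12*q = q*(q + 1)*(q + 2)*(q + 6)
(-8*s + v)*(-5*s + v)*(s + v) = 40*s^3 + 27*s^2*v - 12*s*v^2 + v^3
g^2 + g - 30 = (g - 5)*(g + 6)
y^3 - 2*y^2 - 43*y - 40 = (y - 8)*(y + 1)*(y + 5)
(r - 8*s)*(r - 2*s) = r^2 - 10*r*s + 16*s^2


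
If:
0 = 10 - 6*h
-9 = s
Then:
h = 5/3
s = -9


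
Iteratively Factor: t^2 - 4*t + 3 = (t - 3)*(t - 1)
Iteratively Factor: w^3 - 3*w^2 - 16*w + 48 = (w + 4)*(w^2 - 7*w + 12) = (w - 4)*(w + 4)*(w - 3)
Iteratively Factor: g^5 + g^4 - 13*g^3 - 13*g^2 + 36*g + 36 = (g - 2)*(g^4 + 3*g^3 - 7*g^2 - 27*g - 18) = (g - 2)*(g + 3)*(g^3 - 7*g - 6) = (g - 3)*(g - 2)*(g + 3)*(g^2 + 3*g + 2) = (g - 3)*(g - 2)*(g + 1)*(g + 3)*(g + 2)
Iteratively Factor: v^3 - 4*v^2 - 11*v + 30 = (v - 5)*(v^2 + v - 6) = (v - 5)*(v - 2)*(v + 3)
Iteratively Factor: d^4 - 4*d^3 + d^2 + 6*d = (d)*(d^3 - 4*d^2 + d + 6) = d*(d - 2)*(d^2 - 2*d - 3) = d*(d - 2)*(d + 1)*(d - 3)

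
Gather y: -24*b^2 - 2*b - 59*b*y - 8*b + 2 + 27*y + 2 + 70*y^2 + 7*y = -24*b^2 - 10*b + 70*y^2 + y*(34 - 59*b) + 4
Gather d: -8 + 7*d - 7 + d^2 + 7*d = d^2 + 14*d - 15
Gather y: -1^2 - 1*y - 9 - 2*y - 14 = -3*y - 24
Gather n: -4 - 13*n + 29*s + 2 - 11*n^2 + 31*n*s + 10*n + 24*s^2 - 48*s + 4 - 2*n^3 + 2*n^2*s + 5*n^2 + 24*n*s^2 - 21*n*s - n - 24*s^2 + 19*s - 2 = -2*n^3 + n^2*(2*s - 6) + n*(24*s^2 + 10*s - 4)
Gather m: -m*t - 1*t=-m*t - t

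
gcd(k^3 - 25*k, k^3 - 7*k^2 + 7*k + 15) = k - 5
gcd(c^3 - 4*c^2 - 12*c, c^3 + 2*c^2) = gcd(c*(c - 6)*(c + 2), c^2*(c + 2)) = c^2 + 2*c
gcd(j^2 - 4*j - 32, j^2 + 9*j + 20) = j + 4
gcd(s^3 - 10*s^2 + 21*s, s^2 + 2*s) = s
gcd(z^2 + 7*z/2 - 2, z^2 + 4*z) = z + 4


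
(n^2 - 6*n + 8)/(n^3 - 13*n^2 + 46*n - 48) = (n - 4)/(n^2 - 11*n + 24)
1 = 1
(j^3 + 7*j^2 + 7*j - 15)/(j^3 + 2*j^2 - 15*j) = (j^2 + 2*j - 3)/(j*(j - 3))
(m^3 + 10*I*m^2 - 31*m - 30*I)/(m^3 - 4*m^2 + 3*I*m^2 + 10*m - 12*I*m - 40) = (m^2 + 5*I*m - 6)/(m^2 - 2*m*(2 + I) + 8*I)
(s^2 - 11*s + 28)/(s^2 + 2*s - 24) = (s - 7)/(s + 6)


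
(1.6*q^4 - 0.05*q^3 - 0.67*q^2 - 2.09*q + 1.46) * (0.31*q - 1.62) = 0.496*q^5 - 2.6075*q^4 - 0.1267*q^3 + 0.4375*q^2 + 3.8384*q - 2.3652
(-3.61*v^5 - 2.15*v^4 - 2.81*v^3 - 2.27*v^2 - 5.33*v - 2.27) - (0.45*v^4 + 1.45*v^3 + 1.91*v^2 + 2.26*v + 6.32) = -3.61*v^5 - 2.6*v^4 - 4.26*v^3 - 4.18*v^2 - 7.59*v - 8.59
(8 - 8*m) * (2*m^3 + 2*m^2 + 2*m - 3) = -16*m^4 + 40*m - 24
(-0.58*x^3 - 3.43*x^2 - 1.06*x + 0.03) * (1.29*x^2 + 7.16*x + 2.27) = -0.7482*x^5 - 8.5775*x^4 - 27.2428*x^3 - 15.337*x^2 - 2.1914*x + 0.0681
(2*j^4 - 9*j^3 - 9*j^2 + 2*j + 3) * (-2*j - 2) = -4*j^5 + 14*j^4 + 36*j^3 + 14*j^2 - 10*j - 6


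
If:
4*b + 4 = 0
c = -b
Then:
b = -1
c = 1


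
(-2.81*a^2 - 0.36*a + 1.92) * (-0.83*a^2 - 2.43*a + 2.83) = 2.3323*a^4 + 7.1271*a^3 - 8.6711*a^2 - 5.6844*a + 5.4336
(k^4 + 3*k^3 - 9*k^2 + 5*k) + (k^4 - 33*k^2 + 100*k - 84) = 2*k^4 + 3*k^3 - 42*k^2 + 105*k - 84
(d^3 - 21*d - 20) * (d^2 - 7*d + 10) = d^5 - 7*d^4 - 11*d^3 + 127*d^2 - 70*d - 200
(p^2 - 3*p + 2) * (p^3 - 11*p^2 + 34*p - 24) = p^5 - 14*p^4 + 69*p^3 - 148*p^2 + 140*p - 48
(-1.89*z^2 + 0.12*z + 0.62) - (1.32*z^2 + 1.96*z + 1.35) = -3.21*z^2 - 1.84*z - 0.73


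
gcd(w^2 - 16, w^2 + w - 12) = w + 4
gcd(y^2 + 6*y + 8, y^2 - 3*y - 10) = y + 2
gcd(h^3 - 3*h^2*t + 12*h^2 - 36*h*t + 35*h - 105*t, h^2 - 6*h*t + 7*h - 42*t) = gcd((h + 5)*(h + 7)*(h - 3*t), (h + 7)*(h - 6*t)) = h + 7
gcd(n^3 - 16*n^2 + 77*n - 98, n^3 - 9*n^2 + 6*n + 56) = n - 7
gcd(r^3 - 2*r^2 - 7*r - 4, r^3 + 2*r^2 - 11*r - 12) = r + 1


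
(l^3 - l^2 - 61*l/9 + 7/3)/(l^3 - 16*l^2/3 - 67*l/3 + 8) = (l^2 - 2*l/3 - 7)/(l^2 - 5*l - 24)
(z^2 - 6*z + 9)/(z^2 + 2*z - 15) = (z - 3)/(z + 5)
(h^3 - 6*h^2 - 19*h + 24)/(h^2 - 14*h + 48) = (h^2 + 2*h - 3)/(h - 6)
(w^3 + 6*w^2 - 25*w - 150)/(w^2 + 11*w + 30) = w - 5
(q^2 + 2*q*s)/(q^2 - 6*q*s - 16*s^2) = q/(q - 8*s)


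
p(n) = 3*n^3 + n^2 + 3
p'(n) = 9*n^2 + 2*n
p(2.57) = 60.53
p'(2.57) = 64.58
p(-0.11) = 3.01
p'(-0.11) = -0.11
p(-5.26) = -405.93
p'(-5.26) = 238.49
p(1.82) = 24.40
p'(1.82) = 33.45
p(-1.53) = -5.40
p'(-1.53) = 18.01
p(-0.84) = 1.93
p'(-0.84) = 4.67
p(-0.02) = 3.00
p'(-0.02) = -0.04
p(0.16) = 3.04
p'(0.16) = 0.55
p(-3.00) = -69.00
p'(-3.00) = 75.00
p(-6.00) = -609.00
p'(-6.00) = 312.00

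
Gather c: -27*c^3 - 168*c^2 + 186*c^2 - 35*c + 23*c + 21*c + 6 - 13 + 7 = -27*c^3 + 18*c^2 + 9*c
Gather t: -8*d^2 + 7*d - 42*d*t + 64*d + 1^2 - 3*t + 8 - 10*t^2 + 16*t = -8*d^2 + 71*d - 10*t^2 + t*(13 - 42*d) + 9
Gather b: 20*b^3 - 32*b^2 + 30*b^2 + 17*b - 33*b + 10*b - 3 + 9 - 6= 20*b^3 - 2*b^2 - 6*b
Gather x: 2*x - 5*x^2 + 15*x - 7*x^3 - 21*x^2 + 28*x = -7*x^3 - 26*x^2 + 45*x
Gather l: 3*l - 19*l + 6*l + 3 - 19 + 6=-10*l - 10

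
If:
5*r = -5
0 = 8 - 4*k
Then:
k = 2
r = -1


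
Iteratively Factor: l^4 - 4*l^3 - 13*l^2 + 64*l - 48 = (l - 4)*(l^3 - 13*l + 12) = (l - 4)*(l - 1)*(l^2 + l - 12) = (l - 4)*(l - 1)*(l + 4)*(l - 3)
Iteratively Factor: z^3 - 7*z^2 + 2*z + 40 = (z + 2)*(z^2 - 9*z + 20) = (z - 4)*(z + 2)*(z - 5)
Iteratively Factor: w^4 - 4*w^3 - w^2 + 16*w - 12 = (w + 2)*(w^3 - 6*w^2 + 11*w - 6) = (w - 1)*(w + 2)*(w^2 - 5*w + 6) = (w - 2)*(w - 1)*(w + 2)*(w - 3)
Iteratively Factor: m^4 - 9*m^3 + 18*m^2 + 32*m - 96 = (m - 4)*(m^3 - 5*m^2 - 2*m + 24) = (m - 4)*(m + 2)*(m^2 - 7*m + 12) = (m - 4)^2*(m + 2)*(m - 3)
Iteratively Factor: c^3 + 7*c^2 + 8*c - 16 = (c + 4)*(c^2 + 3*c - 4) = (c + 4)^2*(c - 1)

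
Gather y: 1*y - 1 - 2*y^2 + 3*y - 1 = -2*y^2 + 4*y - 2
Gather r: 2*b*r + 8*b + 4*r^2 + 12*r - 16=8*b + 4*r^2 + r*(2*b + 12) - 16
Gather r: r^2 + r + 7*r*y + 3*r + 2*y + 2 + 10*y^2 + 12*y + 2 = r^2 + r*(7*y + 4) + 10*y^2 + 14*y + 4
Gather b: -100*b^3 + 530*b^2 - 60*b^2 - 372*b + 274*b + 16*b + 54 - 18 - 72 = -100*b^3 + 470*b^2 - 82*b - 36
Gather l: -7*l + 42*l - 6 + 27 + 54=35*l + 75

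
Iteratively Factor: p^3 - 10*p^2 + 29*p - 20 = (p - 4)*(p^2 - 6*p + 5) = (p - 5)*(p - 4)*(p - 1)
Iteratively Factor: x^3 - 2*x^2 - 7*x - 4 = (x + 1)*(x^2 - 3*x - 4) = (x + 1)^2*(x - 4)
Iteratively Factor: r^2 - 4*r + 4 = (r - 2)*(r - 2)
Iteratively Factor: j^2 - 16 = (j + 4)*(j - 4)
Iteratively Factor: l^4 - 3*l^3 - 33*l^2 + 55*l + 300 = (l + 4)*(l^3 - 7*l^2 - 5*l + 75) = (l - 5)*(l + 4)*(l^2 - 2*l - 15) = (l - 5)*(l + 3)*(l + 4)*(l - 5)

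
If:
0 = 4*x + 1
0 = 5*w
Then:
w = 0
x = -1/4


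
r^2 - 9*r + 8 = (r - 8)*(r - 1)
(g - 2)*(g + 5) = g^2 + 3*g - 10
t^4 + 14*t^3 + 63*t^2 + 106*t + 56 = (t + 1)*(t + 2)*(t + 4)*(t + 7)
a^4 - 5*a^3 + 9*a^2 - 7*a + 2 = (a - 2)*(a - 1)^3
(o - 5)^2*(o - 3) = o^3 - 13*o^2 + 55*o - 75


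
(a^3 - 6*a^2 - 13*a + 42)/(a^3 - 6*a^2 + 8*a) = (a^2 - 4*a - 21)/(a*(a - 4))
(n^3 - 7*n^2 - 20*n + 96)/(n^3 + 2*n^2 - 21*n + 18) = (n^2 - 4*n - 32)/(n^2 + 5*n - 6)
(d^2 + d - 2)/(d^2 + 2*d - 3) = (d + 2)/(d + 3)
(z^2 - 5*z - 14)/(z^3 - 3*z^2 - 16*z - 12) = (z - 7)/(z^2 - 5*z - 6)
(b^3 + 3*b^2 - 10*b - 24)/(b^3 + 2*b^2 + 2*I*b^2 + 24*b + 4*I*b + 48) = (b^2 + b - 12)/(b^2 + 2*I*b + 24)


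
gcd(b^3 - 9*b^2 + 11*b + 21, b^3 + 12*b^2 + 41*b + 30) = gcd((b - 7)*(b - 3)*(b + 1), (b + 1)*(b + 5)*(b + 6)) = b + 1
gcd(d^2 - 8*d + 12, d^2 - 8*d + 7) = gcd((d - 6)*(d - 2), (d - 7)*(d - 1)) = 1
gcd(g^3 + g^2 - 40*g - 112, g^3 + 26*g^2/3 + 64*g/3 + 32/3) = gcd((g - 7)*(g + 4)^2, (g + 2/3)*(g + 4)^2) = g^2 + 8*g + 16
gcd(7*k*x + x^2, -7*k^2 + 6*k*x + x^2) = 7*k + x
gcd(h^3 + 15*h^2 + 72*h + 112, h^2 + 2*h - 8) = h + 4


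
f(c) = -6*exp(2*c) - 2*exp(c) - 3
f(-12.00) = -3.00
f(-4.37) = -3.03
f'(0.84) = -69.02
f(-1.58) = -3.67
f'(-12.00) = 0.00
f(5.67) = -505303.26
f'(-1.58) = -0.92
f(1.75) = -213.20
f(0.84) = -39.83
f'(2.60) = -2202.19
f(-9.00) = -3.00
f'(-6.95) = -0.00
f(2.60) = -1117.56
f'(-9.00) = 0.00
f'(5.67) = -1010020.44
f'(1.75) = -408.89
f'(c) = -12*exp(2*c) - 2*exp(c) = (-12*exp(c) - 2)*exp(c)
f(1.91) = -290.13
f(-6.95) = -3.00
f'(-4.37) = -0.03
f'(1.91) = -560.76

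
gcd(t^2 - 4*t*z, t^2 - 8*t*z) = t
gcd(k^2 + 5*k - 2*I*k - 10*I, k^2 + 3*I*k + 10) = k - 2*I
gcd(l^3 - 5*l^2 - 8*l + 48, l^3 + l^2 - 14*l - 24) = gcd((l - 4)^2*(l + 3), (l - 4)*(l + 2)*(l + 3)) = l^2 - l - 12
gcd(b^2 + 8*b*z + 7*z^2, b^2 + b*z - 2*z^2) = 1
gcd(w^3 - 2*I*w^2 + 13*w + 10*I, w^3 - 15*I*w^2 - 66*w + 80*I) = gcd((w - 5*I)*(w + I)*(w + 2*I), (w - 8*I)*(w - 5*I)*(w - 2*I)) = w - 5*I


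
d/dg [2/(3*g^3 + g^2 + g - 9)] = 2*(-9*g^2 - 2*g - 1)/(3*g^3 + g^2 + g - 9)^2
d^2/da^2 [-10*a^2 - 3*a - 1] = -20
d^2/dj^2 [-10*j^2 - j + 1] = -20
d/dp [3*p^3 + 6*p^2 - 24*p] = 9*p^2 + 12*p - 24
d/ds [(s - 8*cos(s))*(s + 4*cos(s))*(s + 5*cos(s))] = -s^2*sin(s) + 3*s^2 + 52*s*sin(2*s) + 2*s*cos(s) + 480*sin(s)*cos(s)^2 - 52*cos(s)^2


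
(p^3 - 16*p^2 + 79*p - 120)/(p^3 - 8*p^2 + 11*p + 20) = (p^2 - 11*p + 24)/(p^2 - 3*p - 4)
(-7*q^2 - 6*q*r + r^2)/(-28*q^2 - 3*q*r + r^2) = (q + r)/(4*q + r)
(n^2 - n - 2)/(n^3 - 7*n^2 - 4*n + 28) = (n + 1)/(n^2 - 5*n - 14)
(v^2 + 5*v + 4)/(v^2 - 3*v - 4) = (v + 4)/(v - 4)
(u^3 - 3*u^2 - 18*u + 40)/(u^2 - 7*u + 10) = u + 4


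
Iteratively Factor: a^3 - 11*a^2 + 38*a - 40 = (a - 4)*(a^2 - 7*a + 10) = (a - 4)*(a - 2)*(a - 5)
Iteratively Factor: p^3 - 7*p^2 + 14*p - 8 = (p - 2)*(p^2 - 5*p + 4) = (p - 2)*(p - 1)*(p - 4)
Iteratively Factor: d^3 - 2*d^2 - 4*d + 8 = (d - 2)*(d^2 - 4) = (d - 2)^2*(d + 2)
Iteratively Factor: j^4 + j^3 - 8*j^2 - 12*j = (j + 2)*(j^3 - j^2 - 6*j) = (j - 3)*(j + 2)*(j^2 + 2*j) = (j - 3)*(j + 2)^2*(j)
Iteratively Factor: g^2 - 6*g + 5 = (g - 5)*(g - 1)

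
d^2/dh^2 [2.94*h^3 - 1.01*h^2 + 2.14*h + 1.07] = 17.64*h - 2.02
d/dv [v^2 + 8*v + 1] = 2*v + 8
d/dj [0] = 0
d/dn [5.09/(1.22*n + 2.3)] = -6.2098/(1.22*n + 2.3)^2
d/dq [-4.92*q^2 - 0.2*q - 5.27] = -9.84*q - 0.2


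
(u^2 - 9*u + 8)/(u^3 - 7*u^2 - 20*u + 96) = (u - 1)/(u^2 + u - 12)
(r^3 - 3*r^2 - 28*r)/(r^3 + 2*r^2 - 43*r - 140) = r/(r + 5)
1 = 1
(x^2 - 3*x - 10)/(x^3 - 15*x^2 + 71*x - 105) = (x + 2)/(x^2 - 10*x + 21)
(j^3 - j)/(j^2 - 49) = (j^3 - j)/(j^2 - 49)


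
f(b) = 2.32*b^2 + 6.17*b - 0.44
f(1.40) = 12.75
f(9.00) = 243.01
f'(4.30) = 26.12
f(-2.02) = -3.44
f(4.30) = 68.99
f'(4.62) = 27.61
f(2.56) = 30.56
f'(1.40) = 12.67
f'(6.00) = 34.01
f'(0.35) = 7.79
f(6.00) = 120.10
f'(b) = 4.64*b + 6.17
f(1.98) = 20.87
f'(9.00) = 47.93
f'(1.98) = 15.36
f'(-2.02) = -3.20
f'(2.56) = 18.05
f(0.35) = 2.00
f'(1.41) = 12.71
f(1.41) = 12.87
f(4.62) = 77.58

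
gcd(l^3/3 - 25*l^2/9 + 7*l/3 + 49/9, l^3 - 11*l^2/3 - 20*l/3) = 1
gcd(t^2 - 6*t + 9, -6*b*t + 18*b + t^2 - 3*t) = t - 3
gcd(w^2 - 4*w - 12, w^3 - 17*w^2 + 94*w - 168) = w - 6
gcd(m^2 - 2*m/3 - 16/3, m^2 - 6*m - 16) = m + 2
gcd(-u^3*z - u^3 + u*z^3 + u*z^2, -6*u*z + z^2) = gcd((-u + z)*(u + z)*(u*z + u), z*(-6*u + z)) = 1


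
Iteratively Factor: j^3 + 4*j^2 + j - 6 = (j + 2)*(j^2 + 2*j - 3) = (j - 1)*(j + 2)*(j + 3)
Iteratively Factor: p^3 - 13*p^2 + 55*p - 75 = (p - 5)*(p^2 - 8*p + 15) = (p - 5)^2*(p - 3)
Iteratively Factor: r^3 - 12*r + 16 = (r - 2)*(r^2 + 2*r - 8) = (r - 2)*(r + 4)*(r - 2)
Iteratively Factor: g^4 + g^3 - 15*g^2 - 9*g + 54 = (g - 2)*(g^3 + 3*g^2 - 9*g - 27) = (g - 3)*(g - 2)*(g^2 + 6*g + 9) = (g - 3)*(g - 2)*(g + 3)*(g + 3)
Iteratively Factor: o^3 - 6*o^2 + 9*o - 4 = (o - 1)*(o^2 - 5*o + 4) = (o - 4)*(o - 1)*(o - 1)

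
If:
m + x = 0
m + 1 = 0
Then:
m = -1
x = 1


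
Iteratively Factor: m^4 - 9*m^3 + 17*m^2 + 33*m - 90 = (m - 3)*(m^3 - 6*m^2 - m + 30) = (m - 3)*(m + 2)*(m^2 - 8*m + 15) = (m - 3)^2*(m + 2)*(m - 5)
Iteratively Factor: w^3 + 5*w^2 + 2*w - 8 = (w + 2)*(w^2 + 3*w - 4) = (w - 1)*(w + 2)*(w + 4)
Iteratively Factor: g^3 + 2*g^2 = (g)*(g^2 + 2*g) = g*(g + 2)*(g)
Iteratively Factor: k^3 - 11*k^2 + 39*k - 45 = (k - 3)*(k^2 - 8*k + 15) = (k - 3)^2*(k - 5)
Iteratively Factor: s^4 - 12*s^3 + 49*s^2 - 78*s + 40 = (s - 4)*(s^3 - 8*s^2 + 17*s - 10) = (s - 4)*(s - 1)*(s^2 - 7*s + 10) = (s - 5)*(s - 4)*(s - 1)*(s - 2)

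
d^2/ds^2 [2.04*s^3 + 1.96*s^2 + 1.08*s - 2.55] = 12.24*s + 3.92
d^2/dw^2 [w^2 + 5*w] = 2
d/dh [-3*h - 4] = -3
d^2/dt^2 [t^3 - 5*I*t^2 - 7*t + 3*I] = 6*t - 10*I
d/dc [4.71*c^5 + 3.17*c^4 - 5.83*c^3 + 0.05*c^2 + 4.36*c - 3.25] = 23.55*c^4 + 12.68*c^3 - 17.49*c^2 + 0.1*c + 4.36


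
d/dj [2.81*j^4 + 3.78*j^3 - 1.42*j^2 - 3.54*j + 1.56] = 11.24*j^3 + 11.34*j^2 - 2.84*j - 3.54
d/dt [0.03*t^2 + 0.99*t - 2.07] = 0.06*t + 0.99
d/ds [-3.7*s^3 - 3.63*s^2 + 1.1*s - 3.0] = -11.1*s^2 - 7.26*s + 1.1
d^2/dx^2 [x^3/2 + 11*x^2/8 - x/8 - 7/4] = 3*x + 11/4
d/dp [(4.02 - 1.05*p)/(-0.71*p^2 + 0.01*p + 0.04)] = (-0.7455*p^2 + 5.7084*p - 0.0822)/(0.5041*p^4 - 0.0142*p^3 - 0.0567*p^2 + 0.0008*p + 0.0016)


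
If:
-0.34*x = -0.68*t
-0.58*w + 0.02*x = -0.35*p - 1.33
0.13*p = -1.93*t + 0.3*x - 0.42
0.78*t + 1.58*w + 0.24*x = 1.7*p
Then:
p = 3.62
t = -0.67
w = 4.43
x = -1.34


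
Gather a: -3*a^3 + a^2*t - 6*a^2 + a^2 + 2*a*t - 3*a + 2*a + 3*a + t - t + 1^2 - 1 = -3*a^3 + a^2*(t - 5) + a*(2*t + 2)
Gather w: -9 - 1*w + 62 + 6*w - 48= 5*w + 5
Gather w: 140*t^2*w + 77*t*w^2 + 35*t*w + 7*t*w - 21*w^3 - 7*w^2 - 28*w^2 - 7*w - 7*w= -21*w^3 + w^2*(77*t - 35) + w*(140*t^2 + 42*t - 14)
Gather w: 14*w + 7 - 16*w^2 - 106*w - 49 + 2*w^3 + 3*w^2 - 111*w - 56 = 2*w^3 - 13*w^2 - 203*w - 98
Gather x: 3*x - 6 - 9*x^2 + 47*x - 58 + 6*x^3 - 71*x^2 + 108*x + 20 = 6*x^3 - 80*x^2 + 158*x - 44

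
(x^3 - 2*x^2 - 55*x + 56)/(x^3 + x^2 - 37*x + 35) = (x - 8)/(x - 5)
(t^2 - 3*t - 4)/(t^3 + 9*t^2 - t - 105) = (t^2 - 3*t - 4)/(t^3 + 9*t^2 - t - 105)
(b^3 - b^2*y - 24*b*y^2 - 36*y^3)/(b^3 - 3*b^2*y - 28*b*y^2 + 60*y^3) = (-b^2 - 5*b*y - 6*y^2)/(-b^2 - 3*b*y + 10*y^2)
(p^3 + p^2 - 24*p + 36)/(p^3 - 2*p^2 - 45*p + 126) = (p^2 + 4*p - 12)/(p^2 + p - 42)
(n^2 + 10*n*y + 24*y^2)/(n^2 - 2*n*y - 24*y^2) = (-n - 6*y)/(-n + 6*y)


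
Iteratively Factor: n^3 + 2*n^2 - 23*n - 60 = (n + 4)*(n^2 - 2*n - 15) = (n - 5)*(n + 4)*(n + 3)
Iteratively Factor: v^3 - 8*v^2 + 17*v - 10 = (v - 2)*(v^2 - 6*v + 5) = (v - 2)*(v - 1)*(v - 5)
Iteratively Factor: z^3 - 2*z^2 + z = (z)*(z^2 - 2*z + 1) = z*(z - 1)*(z - 1)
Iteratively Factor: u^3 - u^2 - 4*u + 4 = (u - 2)*(u^2 + u - 2) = (u - 2)*(u + 2)*(u - 1)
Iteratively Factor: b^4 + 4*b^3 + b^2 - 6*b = (b + 2)*(b^3 + 2*b^2 - 3*b) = (b + 2)*(b + 3)*(b^2 - b) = (b - 1)*(b + 2)*(b + 3)*(b)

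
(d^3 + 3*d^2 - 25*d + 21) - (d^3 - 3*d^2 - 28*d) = 6*d^2 + 3*d + 21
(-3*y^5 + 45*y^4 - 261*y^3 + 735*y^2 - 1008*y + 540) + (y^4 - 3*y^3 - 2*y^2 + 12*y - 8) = -3*y^5 + 46*y^4 - 264*y^3 + 733*y^2 - 996*y + 532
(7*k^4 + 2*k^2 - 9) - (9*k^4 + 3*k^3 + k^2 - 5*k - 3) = -2*k^4 - 3*k^3 + k^2 + 5*k - 6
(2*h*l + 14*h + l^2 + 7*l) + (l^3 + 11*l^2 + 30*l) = 2*h*l + 14*h + l^3 + 12*l^2 + 37*l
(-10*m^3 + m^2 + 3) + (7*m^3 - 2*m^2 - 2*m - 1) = -3*m^3 - m^2 - 2*m + 2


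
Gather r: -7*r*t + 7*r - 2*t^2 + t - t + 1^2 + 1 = r*(7 - 7*t) - 2*t^2 + 2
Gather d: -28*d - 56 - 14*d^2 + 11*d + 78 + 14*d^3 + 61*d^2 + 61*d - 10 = 14*d^3 + 47*d^2 + 44*d + 12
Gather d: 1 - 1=0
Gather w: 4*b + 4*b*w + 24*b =4*b*w + 28*b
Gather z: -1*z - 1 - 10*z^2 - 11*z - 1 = -10*z^2 - 12*z - 2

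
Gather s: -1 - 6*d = -6*d - 1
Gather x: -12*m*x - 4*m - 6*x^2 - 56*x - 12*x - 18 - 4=-4*m - 6*x^2 + x*(-12*m - 68) - 22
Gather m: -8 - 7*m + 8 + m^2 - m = m^2 - 8*m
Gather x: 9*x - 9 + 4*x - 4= 13*x - 13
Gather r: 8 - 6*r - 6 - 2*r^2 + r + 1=-2*r^2 - 5*r + 3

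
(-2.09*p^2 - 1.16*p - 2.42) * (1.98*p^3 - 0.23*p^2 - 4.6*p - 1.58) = -4.1382*p^5 - 1.8161*p^4 + 5.0892*p^3 + 9.1948*p^2 + 12.9648*p + 3.8236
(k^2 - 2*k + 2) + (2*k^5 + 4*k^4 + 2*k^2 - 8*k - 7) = 2*k^5 + 4*k^4 + 3*k^2 - 10*k - 5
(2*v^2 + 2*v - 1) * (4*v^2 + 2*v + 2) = 8*v^4 + 12*v^3 + 4*v^2 + 2*v - 2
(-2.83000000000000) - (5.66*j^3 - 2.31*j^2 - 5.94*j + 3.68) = -5.66*j^3 + 2.31*j^2 + 5.94*j - 6.51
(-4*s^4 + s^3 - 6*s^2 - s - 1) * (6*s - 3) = -24*s^5 + 18*s^4 - 39*s^3 + 12*s^2 - 3*s + 3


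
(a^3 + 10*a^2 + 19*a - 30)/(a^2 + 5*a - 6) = a + 5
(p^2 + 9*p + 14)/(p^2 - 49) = (p + 2)/(p - 7)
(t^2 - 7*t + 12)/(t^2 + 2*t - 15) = (t - 4)/(t + 5)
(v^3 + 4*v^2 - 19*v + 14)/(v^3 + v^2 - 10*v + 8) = (v + 7)/(v + 4)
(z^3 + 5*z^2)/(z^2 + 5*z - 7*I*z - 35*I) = z^2/(z - 7*I)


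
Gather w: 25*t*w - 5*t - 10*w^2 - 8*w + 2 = -5*t - 10*w^2 + w*(25*t - 8) + 2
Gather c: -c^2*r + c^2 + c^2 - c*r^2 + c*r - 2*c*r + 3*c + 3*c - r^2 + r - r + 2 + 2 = c^2*(2 - r) + c*(-r^2 - r + 6) - r^2 + 4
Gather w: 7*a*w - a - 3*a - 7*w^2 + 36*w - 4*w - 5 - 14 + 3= -4*a - 7*w^2 + w*(7*a + 32) - 16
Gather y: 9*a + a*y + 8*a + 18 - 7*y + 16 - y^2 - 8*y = 17*a - y^2 + y*(a - 15) + 34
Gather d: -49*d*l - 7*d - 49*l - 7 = d*(-49*l - 7) - 49*l - 7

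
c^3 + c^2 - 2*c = c*(c - 1)*(c + 2)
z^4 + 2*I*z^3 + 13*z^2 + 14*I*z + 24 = (z - 3*I)*(z - I)*(z + 2*I)*(z + 4*I)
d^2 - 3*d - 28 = (d - 7)*(d + 4)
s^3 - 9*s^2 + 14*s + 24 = (s - 6)*(s - 4)*(s + 1)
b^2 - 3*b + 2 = (b - 2)*(b - 1)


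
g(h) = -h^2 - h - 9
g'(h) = -2*h - 1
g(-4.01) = -21.07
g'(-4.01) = 7.02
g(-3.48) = -17.63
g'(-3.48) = 5.96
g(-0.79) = -8.83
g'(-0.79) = 0.58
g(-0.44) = -8.75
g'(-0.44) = -0.12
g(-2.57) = -13.03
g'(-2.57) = 4.14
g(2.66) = -18.74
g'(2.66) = -6.32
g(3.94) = -28.46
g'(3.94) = -8.88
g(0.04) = -9.04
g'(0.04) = -1.08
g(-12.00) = -141.00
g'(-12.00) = 23.00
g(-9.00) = -81.00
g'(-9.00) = 17.00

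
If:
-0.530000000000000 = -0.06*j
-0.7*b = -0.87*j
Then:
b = 10.98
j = 8.83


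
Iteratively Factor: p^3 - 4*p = (p + 2)*(p^2 - 2*p) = p*(p + 2)*(p - 2)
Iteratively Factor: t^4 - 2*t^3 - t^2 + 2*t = (t - 1)*(t^3 - t^2 - 2*t) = (t - 2)*(t - 1)*(t^2 + t) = (t - 2)*(t - 1)*(t + 1)*(t)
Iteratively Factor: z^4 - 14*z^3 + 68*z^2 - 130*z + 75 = (z - 5)*(z^3 - 9*z^2 + 23*z - 15) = (z - 5)*(z - 1)*(z^2 - 8*z + 15) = (z - 5)*(z - 3)*(z - 1)*(z - 5)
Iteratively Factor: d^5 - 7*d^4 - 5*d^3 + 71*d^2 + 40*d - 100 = (d + 2)*(d^4 - 9*d^3 + 13*d^2 + 45*d - 50) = (d - 5)*(d + 2)*(d^3 - 4*d^2 - 7*d + 10) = (d - 5)*(d - 1)*(d + 2)*(d^2 - 3*d - 10) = (d - 5)^2*(d - 1)*(d + 2)*(d + 2)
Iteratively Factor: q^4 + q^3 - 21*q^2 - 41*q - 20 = (q + 1)*(q^3 - 21*q - 20) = (q + 1)*(q + 4)*(q^2 - 4*q - 5) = (q + 1)^2*(q + 4)*(q - 5)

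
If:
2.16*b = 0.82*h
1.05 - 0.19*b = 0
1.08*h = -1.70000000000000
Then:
No Solution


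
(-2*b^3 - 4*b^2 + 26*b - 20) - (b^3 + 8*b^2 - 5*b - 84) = -3*b^3 - 12*b^2 + 31*b + 64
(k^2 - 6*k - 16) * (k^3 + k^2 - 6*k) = k^5 - 5*k^4 - 28*k^3 + 20*k^2 + 96*k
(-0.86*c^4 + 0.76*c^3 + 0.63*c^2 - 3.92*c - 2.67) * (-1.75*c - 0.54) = 1.505*c^5 - 0.8656*c^4 - 1.5129*c^3 + 6.5198*c^2 + 6.7893*c + 1.4418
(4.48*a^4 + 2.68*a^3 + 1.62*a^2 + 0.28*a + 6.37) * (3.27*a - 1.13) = 14.6496*a^5 + 3.7012*a^4 + 2.269*a^3 - 0.915*a^2 + 20.5135*a - 7.1981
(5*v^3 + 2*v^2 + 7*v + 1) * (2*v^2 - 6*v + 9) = 10*v^5 - 26*v^4 + 47*v^3 - 22*v^2 + 57*v + 9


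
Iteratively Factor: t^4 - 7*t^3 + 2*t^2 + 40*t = (t - 5)*(t^3 - 2*t^2 - 8*t) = (t - 5)*(t + 2)*(t^2 - 4*t) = t*(t - 5)*(t + 2)*(t - 4)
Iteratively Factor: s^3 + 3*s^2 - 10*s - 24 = (s + 2)*(s^2 + s - 12) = (s + 2)*(s + 4)*(s - 3)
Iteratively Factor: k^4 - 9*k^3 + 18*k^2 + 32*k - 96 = (k - 3)*(k^3 - 6*k^2 + 32) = (k - 3)*(k + 2)*(k^2 - 8*k + 16) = (k - 4)*(k - 3)*(k + 2)*(k - 4)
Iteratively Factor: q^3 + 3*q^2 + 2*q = (q + 2)*(q^2 + q) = q*(q + 2)*(q + 1)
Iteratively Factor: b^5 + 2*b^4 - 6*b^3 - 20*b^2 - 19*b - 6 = (b - 3)*(b^4 + 5*b^3 + 9*b^2 + 7*b + 2) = (b - 3)*(b + 2)*(b^3 + 3*b^2 + 3*b + 1) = (b - 3)*(b + 1)*(b + 2)*(b^2 + 2*b + 1) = (b - 3)*(b + 1)^2*(b + 2)*(b + 1)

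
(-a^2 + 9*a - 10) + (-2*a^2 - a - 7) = -3*a^2 + 8*a - 17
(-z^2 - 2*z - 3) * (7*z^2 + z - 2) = -7*z^4 - 15*z^3 - 21*z^2 + z + 6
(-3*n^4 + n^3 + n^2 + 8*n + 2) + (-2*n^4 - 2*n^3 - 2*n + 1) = -5*n^4 - n^3 + n^2 + 6*n + 3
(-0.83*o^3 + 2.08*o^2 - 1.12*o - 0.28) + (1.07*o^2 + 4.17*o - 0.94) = -0.83*o^3 + 3.15*o^2 + 3.05*o - 1.22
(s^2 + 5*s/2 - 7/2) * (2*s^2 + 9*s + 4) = 2*s^4 + 14*s^3 + 39*s^2/2 - 43*s/2 - 14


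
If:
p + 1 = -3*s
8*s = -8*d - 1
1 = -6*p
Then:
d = 11/72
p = -1/6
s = -5/18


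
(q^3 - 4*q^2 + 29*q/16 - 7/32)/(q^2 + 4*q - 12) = (32*q^3 - 128*q^2 + 58*q - 7)/(32*(q^2 + 4*q - 12))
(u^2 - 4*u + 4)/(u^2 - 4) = (u - 2)/(u + 2)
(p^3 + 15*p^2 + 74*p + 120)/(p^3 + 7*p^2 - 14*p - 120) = (p + 4)/(p - 4)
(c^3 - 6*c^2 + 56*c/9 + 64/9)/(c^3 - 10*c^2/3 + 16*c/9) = (3*c^2 - 10*c - 8)/(c*(3*c - 2))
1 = 1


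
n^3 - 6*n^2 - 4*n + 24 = (n - 6)*(n - 2)*(n + 2)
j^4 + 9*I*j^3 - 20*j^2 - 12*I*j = j*(j + I)*(j + 2*I)*(j + 6*I)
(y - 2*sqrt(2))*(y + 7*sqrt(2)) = y^2 + 5*sqrt(2)*y - 28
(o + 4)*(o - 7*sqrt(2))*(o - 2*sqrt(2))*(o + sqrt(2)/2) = o^4 - 17*sqrt(2)*o^3/2 + 4*o^3 - 34*sqrt(2)*o^2 + 19*o^2 + 14*sqrt(2)*o + 76*o + 56*sqrt(2)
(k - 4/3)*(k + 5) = k^2 + 11*k/3 - 20/3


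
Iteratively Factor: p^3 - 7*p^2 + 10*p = (p - 5)*(p^2 - 2*p) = (p - 5)*(p - 2)*(p)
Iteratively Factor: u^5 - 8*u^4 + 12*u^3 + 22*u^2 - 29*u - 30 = (u + 1)*(u^4 - 9*u^3 + 21*u^2 + u - 30) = (u + 1)^2*(u^3 - 10*u^2 + 31*u - 30) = (u - 5)*(u + 1)^2*(u^2 - 5*u + 6) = (u - 5)*(u - 3)*(u + 1)^2*(u - 2)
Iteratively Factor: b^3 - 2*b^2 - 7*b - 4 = (b - 4)*(b^2 + 2*b + 1) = (b - 4)*(b + 1)*(b + 1)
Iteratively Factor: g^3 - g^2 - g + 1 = (g + 1)*(g^2 - 2*g + 1) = (g - 1)*(g + 1)*(g - 1)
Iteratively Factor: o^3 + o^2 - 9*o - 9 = (o + 3)*(o^2 - 2*o - 3) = (o - 3)*(o + 3)*(o + 1)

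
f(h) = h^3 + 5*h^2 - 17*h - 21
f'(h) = 3*h^2 + 10*h - 17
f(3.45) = 20.93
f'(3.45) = 53.21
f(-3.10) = 49.96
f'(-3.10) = -19.17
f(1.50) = -31.88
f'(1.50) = 4.75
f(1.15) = -32.42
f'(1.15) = -1.53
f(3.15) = 6.32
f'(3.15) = 44.27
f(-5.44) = 58.46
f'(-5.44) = 17.38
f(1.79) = -29.67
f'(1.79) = 10.51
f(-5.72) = 52.68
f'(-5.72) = 23.96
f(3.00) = 0.00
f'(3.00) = 40.00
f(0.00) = -21.00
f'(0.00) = -17.00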